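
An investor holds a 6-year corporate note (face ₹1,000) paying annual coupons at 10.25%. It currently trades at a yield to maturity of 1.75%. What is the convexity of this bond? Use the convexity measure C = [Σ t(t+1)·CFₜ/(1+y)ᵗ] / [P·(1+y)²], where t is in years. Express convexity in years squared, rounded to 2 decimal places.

With y = 0.0175:
  t   CF        PV=CF/(1+0.0175)^t    t·PV        t(t+1)·PV
  1       102.50       100.7371       100.7371         201.4742
  2       102.50        99.0045       198.0090         594.0271
  3       102.50        97.3017       291.9052       1,167.6209
  4       102.50        95.6282       382.5130       1,912.5649
  5       102.50        93.9835       469.9177       2,819.5060
  6     1,102.50       993.5097     5,961.0579      41,727.4054
  Σ                  1,480.1648     7,404.1399      48,422.5986
P = 1,480.1648.
Convexity = Σ t(t+1)·PV / [P·(1+y)²] = 48,422.5986 / (1,480.1648 × 1.035306) = 31.59870.

31.60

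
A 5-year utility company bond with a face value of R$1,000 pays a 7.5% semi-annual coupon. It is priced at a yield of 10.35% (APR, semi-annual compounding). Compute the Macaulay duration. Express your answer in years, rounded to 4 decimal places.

Periodic yield y = 0.05175. Discount each cash flow and weight by its period:
  t   CF        PV=CF/(1+0.05175)^t    t·PV
  1        37.50        35.6549        35.6549
  2        37.50        33.9005        67.8010
  3        37.50        32.2325        96.6974
  4        37.50        30.6465       122.5861
  5        37.50        29.1386       145.6930
  6        37.50        27.7049       166.2292
  7        37.50        26.3417       184.3918
  8        37.50        25.0456       200.3646
  9        37.50        23.8132       214.3192
  10    1,037.50       626.4161     6,264.1608
  Σ                    890.8944     7,497.8981
Price P = Σ PV = 890.8944.
Macaulay duration = Σ(t·PV) / P = 7,497.8981 / 890.8944 = 8.41615 half-year periods.
In years: 8.41615 / 2 = 4.20807 years.

4.2081 years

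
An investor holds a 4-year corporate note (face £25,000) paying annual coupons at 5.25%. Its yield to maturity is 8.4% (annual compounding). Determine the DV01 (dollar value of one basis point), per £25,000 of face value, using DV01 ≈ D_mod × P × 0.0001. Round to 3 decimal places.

Periodic yield y = 0.084.
  t   CF        PV=CF/(1+0.084)^t    t·PV
  1     1,312.50     1,210.7934     1,210.7934
  2     1,312.50     1,116.9680     2,233.9361
  3     1,312.50     1,030.4133     3,091.2400
  4    26,312.50    19,056.5810    76,226.3239
  Σ                 22,414.7557    82,762.2933
P = 22,414.7557; D_Mac = 3.69231 yrs; D_mod = 3.40619 yrs.
DV01 ≈ 3.40619 × 22,414.7557 × 0.0001 = 7.634898.

£7.635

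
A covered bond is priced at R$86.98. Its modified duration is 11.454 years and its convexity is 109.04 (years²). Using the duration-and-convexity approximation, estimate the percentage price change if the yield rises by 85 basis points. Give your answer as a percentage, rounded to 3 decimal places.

Duration effect: -D_mod·Δy = -11.454 × (+0.0085) = -0.097359
Convexity effect: ½·C·(Δy)² = 0.5 × 109.04 × (0.0085)² = +0.00393907
ΔP/P ≈ -0.097359 + 0.00393907 = -0.09341993
= -9.341993%.

-9.342%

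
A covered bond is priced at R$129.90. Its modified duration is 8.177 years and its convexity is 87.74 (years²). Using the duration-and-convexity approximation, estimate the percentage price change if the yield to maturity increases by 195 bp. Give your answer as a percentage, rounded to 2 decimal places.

Duration effect: -D_mod·Δy = -8.177 × (+0.0195) = -0.1594515
Convexity effect: ½·C·(Δy)² = 0.5 × 87.74 × (0.0195)² = +0.0166815675
ΔP/P ≈ -0.1594515 + 0.0166815675 = -0.1427699325
= -14.27699325%.

-14.28%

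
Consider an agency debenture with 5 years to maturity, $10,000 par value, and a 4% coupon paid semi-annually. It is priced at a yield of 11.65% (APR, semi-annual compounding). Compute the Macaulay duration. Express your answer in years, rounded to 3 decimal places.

4.486 years

Periodic yield y = 0.05825. Discount each cash flow and weight by its period:
  t   CF        PV=CF/(1+0.05825)^t    t·PV
  1       200.00       188.9913       188.9913
  2       200.00       178.5885       357.1770
  3       200.00       168.7583       506.2749
  4       200.00       159.4692       637.8769
  5       200.00       150.6914       753.4572
  6       200.00       142.3968       854.3810
  7       200.00       134.5588       941.9115
  8       200.00       127.1522     1,017.2174
  9       200.00       120.1532     1,081.3792
  10   10,200.00     5,790.5178    57,905.1779
  Σ                  7,161.2775    64,243.8443
Price P = Σ PV = 7,161.2775.
Macaulay duration = Σ(t·PV) / P = 64,243.8443 / 7,161.2775 = 8.97100 half-year periods.
In years: 8.97100 / 2 = 4.48550 years.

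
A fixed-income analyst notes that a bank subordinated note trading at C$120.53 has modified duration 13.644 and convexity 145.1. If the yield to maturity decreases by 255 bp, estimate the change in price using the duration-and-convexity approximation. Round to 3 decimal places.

Duration effect: -D_mod·Δy = -13.644 × (-0.0255) = +0.347922
Convexity effect: ½·C·(Δy)² = 0.5 × 145.1 × (-0.0255)² = +0.0471756375
ΔP/P ≈ +0.347922 + 0.0471756375 = +0.3950976375
ΔP ≈ 120.53 × (+0.3950976375) = +47.621118247875.

+C$47.621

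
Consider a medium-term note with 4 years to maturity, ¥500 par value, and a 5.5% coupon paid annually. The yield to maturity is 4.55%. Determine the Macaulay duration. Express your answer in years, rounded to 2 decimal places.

Periodic yield y = 0.0455. Discount each cash flow and weight by its year:
  t   CF        PV=CF/(1+0.0455)^t    t·PV
  1        27.50        26.3032        26.3032
  2        27.50        25.1585        50.3170
  3        27.50        24.0636        72.1908
  4       527.50       441.4955     1,765.9821
  Σ                    517.0208     1,914.7931
Price P = Σ PV = 517.0208.
Macaulay duration = Σ(t·PV) / P = 1,914.7931 / 517.0208 = 3.70351 years.

3.70 years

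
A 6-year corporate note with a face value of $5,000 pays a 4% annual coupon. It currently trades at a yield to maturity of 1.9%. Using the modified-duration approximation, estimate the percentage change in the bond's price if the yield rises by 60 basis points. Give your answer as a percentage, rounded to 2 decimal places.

-3.23%

Periodic yield y = 0.019. Modified duration first:
  t   CF        PV=CF/(1+0.019)^t    t·PV
  1       200.00       196.2709       196.2709
  2       200.00       192.6112       385.2225
  3       200.00       189.0199       567.0596
  4       200.00       185.4954       741.9818
  5       200.00       182.0368       910.1838
  6     5,200.00     4,644.7061    27,868.2367
  Σ                  5,590.1403    30,668.9551
P = 5,590.1403; D_Mac = 5.48626 yrs; D_mod = 5.48626/(1+0.019) = 5.38396 yrs.
ΔP/P ≈ -D_mod · Δy = -5.38396 × (+0.006) = -0.032304 = -3.2304%.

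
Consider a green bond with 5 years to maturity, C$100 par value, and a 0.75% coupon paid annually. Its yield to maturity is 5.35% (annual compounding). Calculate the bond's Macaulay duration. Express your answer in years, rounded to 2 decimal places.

Periodic yield y = 0.0535. Discount each cash flow and weight by its year:
  t   CF        PV=CF/(1+0.0535)^t    t·PV
  1         0.75         0.7119         0.7119
  2         0.75         0.6758         1.3515
  3         0.75         0.6414         1.9243
  4         0.75         0.6089         2.4355
  5       100.75        77.6376       388.1882
  Σ                     80.2756       394.6115
Price P = Σ PV = 80.2756.
Macaulay duration = Σ(t·PV) / P = 394.6115 / 80.2756 = 4.91571 years.

4.92 years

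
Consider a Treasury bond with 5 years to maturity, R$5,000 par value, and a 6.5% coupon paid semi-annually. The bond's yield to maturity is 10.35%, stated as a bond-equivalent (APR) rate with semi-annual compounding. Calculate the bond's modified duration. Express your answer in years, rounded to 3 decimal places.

Periodic yield y = 0.05175. First find Macaulay duration:
  t   CF        PV=CF/(1+0.05175)^t    t·PV
  1       162.50       154.5044       154.5044
  2       162.50       146.9022       293.8044
  3       162.50       139.6741       419.0222
  4       162.50       132.8016       531.2064
  5       162.50       126.2673       631.3363
  6       162.50       120.0544       720.3267
  7       162.50       114.1473       799.0312
  8       162.50       108.5308       868.2468
  9       162.50       103.1907       928.7166
  10    5,162.50     3,116.9860    31,169.8604
  Σ                  4,263.0589    36,516.0554
P = 4,263.0589; Macaulay duration = 36,516.0554 / 4,263.0589 = 8.56569 half-year periods = 4.28285 years.
Modified duration = D_Mac / (1 + y) = 4.28285 / 1.05175 = 4.07211 years.

4.072 years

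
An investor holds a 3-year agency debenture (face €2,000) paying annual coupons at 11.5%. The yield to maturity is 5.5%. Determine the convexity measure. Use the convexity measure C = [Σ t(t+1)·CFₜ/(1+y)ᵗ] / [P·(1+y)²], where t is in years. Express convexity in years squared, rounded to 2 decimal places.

9.46

With y = 0.055:
  t   CF        PV=CF/(1+0.055)^t    t·PV        t(t+1)·PV
  1       230.00       218.0095       218.0095         436.0190
  2       230.00       206.6441       413.2881       1,239.8643
  3     2,230.00     1,899.0985     5,697.2954      22,789.1817
  Σ                  2,323.7520     6,328.5930      24,465.0649
P = 2,323.7520.
Convexity = Σ t(t+1)·PV / [P·(1+y)²] = 24,465.0649 / (2,323.7520 × 1.113025) = 9.45914.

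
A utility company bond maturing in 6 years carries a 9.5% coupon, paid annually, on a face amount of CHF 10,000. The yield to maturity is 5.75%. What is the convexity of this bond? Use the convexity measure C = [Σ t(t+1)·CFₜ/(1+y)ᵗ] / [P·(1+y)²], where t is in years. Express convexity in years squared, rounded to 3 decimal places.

28.814

With y = 0.0575:
  t   CF        PV=CF/(1+0.0575)^t    t·PV        t(t+1)·PV
  1       950.00       898.3452       898.3452       1,796.6903
  2       950.00       849.4990     1,698.9979       5,096.9938
  3       950.00       803.3087     2,409.9261       9,639.7045
  4       950.00       759.6300     3,038.5200      15,192.5998
  5       950.00       718.3262     3,591.6311      21,549.7869
  6    10,950.00     7,829.4610    46,976.7658     328,837.3603
  Σ                 11,858.5700    58,614.1861     382,113.1356
P = 11,858.5700.
Convexity = Σ t(t+1)·PV / [P·(1+y)²] = 382,113.1356 / (11,858.5700 × 1.118306) = 28.81369.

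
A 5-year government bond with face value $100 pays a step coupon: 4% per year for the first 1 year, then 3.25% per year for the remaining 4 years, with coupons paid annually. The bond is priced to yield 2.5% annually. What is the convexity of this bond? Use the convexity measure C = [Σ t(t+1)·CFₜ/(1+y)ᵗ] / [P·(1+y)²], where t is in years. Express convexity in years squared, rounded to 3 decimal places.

With y = 0.025:
  t   CF        PV=CF/(1+0.025)^t    t·PV        t(t+1)·PV
  1         4.00         3.9024         3.9024           7.8049
  2         3.25         3.0934         6.1868          18.5604
  3         3.25         3.0179         9.0538          36.2154
  4         3.25         2.9443        11.7774          58.8868
  5       103.25        91.2580       456.2898       2,737.7387
  Σ                    104.2161       487.2102       2,859.2061
P = 104.2161.
Convexity = Σ t(t+1)·PV / [P·(1+y)²] = 2,859.2061 / (104.2161 × 1.050625) = 26.11337.

26.113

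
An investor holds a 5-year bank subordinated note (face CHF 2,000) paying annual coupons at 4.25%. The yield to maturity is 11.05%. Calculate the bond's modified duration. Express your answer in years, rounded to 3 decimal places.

4.086 years

Periodic yield y = 0.1105. First find Macaulay duration:
  t   CF        PV=CF/(1+0.1105)^t    t·PV
  1        85.00        76.5421        76.5421
  2        85.00        68.9258       137.8516
  3        85.00        62.0674       186.2021
  4        85.00        55.8914       223.5654
  5     2,085.00     1,234.5630     6,172.8148
  Σ                  1,497.9896     6,796.9760
P = 1,497.9896; Macaulay duration = 6,796.9760 / 1,497.9896 = 4.53740 years.
Modified duration = D_Mac / (1 + y) = 4.53740 / 1.1105 = 4.08591 years.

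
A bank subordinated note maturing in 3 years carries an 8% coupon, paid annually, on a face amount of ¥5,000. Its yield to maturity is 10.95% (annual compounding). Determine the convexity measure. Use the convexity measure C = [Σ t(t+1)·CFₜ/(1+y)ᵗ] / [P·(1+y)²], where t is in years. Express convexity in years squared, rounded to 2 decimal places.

With y = 0.1095:
  t   CF        PV=CF/(1+0.1095)^t    t·PV        t(t+1)·PV
  1       400.00       360.5228       360.5228         721.0455
  2       400.00       324.9416       649.8833       1,949.6499
  3     5,400.00     3,953.7740    11,861.3220      47,445.2879
  Σ                  4,639.2384    12,871.7280      50,115.9833
P = 4,639.2384.
Convexity = Σ t(t+1)·PV / [P·(1+y)²] = 50,115.9833 / (4,639.2384 × 1.230990) = 8.77556.

8.78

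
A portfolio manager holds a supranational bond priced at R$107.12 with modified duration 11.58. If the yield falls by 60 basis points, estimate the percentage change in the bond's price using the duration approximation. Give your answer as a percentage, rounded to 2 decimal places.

+6.95%

Duration approximation: ΔP/P ≈ -D_mod · Δy = -11.58 × (-0.006) = +0.069480.
As a percentage: +6.9480%.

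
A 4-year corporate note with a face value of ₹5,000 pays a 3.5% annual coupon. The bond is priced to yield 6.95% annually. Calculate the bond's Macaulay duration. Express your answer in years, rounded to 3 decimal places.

3.787 years

Periodic yield y = 0.0695. Discount each cash flow and weight by its year:
  t   CF        PV=CF/(1+0.0695)^t    t·PV
  1       175.00       163.6279       163.6279
  2       175.00       152.9947       305.9895
  3       175.00       143.0526       429.1577
  4     5,175.00     3,955.3708    15,821.4830
  Σ                  4,415.0459    16,720.2581
Price P = Σ PV = 4,415.0459.
Macaulay duration = Σ(t·PV) / P = 16,720.2581 / 4,415.0459 = 3.78711 years.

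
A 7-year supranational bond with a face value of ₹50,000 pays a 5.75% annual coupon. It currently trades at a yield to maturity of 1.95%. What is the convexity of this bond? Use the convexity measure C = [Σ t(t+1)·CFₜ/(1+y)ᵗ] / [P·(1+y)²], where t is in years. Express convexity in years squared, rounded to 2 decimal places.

With y = 0.0195:
  t   CF        PV=CF/(1+0.0195)^t    t·PV        t(t+1)·PV
  1     2,875.00     2,820.0098     2,820.0098       5,640.0196
  2     2,875.00     2,766.0714     5,532.1428      16,596.4285
  3     2,875.00     2,713.1647     8,139.4941      32,557.9765
  4     2,875.00     2,661.2699    10,645.0798      53,225.3988
  5     2,875.00     2,610.3678    13,051.8388      78,311.0331
  6     2,875.00     2,560.4392    15,362.6352     107,538.4466
  7    52,875.00    46,189.1287   323,323.9007   2,586,591.2053
  Σ                 62,320.4515   378,875.1013   2,880,460.5083
P = 62,320.4515.
Convexity = Σ t(t+1)·PV / [P·(1+y)²] = 2,880,460.5083 / (62,320.4515 × 1.039380) = 44.46895.

44.47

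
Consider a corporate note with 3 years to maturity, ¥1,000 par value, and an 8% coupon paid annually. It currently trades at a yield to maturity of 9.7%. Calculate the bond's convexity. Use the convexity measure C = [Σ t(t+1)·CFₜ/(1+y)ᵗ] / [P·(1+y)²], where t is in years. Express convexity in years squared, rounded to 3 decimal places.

With y = 0.097:
  t   CF        PV=CF/(1+0.097)^t    t·PV        t(t+1)·PV
  1        80.00        72.9262        72.9262         145.8523
  2        80.00        66.4778       132.9556         398.8669
  3     1,080.00       818.0953     2,454.2858       9,817.1430
  Σ                    957.4992     2,660.1676      10,361.8622
P = 957.4992.
Convexity = Σ t(t+1)·PV / [P·(1+y)²] = 10,361.8622 / (957.4992 × 1.203409) = 8.99262.

8.993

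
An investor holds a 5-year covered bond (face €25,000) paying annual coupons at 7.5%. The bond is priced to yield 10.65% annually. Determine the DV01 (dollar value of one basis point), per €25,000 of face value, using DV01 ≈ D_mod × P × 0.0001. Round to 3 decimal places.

€8.579

Periodic yield y = 0.1065.
  t   CF        PV=CF/(1+0.1065)^t    t·PV
  1     1,875.00     1,694.5323     1,694.5323
  2     1,875.00     1,531.4345     3,062.8691
  3     1,875.00     1,384.0348     4,152.1045
  4     1,875.00     1,250.8223     5,003.2890
  5    26,875.00    16,202.8489    81,014.2444
  Σ                 22,063.6728    94,927.0393
P = 22,063.6728; D_Mac = 4.30241 yrs; D_mod = 3.88831 yrs.
DV01 ≈ 3.88831 × 22,063.6728 × 0.0001 = 8.579037.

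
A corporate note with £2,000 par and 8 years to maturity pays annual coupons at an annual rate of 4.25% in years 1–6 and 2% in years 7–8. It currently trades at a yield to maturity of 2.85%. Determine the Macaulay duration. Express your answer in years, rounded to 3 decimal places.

Periodic yield y = 0.0285. Discount each cash flow and weight by its year:
  t   CF        PV=CF/(1+0.0285)^t    t·PV
  1        85.00        82.6446        82.6446
  2        85.00        80.3545       160.7090
  3        85.00        78.1279       234.3836
  4        85.00        75.9629       303.8517
  5        85.00        73.8580       369.2899
  6        85.00        71.8114       430.8682
  7        40.00        32.8572       230.0001
  8     2,040.00     1,629.2803    13,034.2422
  Σ                  2,124.8967    14,845.9894
Price P = Σ PV = 2,124.8967.
Macaulay duration = Σ(t·PV) / P = 14,845.9894 / 2,124.8967 = 6.98669 years.

6.987 years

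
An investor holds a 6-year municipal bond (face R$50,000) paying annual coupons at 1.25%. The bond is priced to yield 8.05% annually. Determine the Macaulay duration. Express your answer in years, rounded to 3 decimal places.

Periodic yield y = 0.0805. Discount each cash flow and weight by its year:
  t   CF        PV=CF/(1+0.0805)^t    t·PV
  1       625.00       578.4359       578.4359
  2       625.00       535.3410     1,070.6819
  3       625.00       495.4567     1,486.3701
  4       625.00       458.5439     1,834.1757
  5       625.00       424.3812     2,121.9061
  6    50,625.00    31,813.8632   190,883.1790
  Σ                 34,306.0219   197,974.7487
Price P = Σ PV = 34,306.0219.
Macaulay duration = Σ(t·PV) / P = 197,974.7487 / 34,306.0219 = 5.77085 years.

5.771 years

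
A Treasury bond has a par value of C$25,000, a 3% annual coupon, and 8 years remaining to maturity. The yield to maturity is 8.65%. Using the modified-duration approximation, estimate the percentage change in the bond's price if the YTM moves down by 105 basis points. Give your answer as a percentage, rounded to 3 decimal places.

Periodic yield y = 0.0865. Modified duration first:
  t   CF        PV=CF/(1+0.0865)^t    t·PV
  1       750.00       690.2899       690.2899
  2       750.00       635.3336     1,270.6671
  3       750.00       584.7525     1,754.2574
  4       750.00       538.1983     2,152.7933
  5       750.00       495.3505     2,476.7525
  6       750.00       455.9139     2,735.4837
  7       750.00       419.6171     2,937.3195
  8    25,750.00    13,259.8737   106,078.9898
  Σ                 17,079.3295   120,096.5533
P = 17,079.3295; D_Mac = 7.03169 yrs; D_mod = 7.03169/(1+0.0865) = 6.47187 yrs.
ΔP/P ≈ -D_mod · Δy = -6.47187 × (-0.0105) = +0.067955 = +6.7955%.

+6.795%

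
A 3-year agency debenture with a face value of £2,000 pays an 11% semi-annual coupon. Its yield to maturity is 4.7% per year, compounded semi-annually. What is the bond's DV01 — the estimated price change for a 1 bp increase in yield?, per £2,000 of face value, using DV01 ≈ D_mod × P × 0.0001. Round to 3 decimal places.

£0.612

Periodic yield y = 0.0235.
  t   CF        PV=CF/(1+0.0235)^t    t·PV
  1       110.00       107.4744       107.4744
  2       110.00       105.0067       210.0134
  3       110.00       102.5957       307.7871
  4       110.00       100.2401       400.9602
  5       110.00        97.9385       489.6925
  6     2,110.00     1,835.5042    11,013.0250
  Σ                  2,348.7595    12,528.9525
P = 2,348.7595; D_Mac = 5.33429 half-year periods = 2.66714 yrs; D_mod = 2.60590 yrs.
DV01 ≈ 2.60590 × 2,348.7595 × 0.0001 = 0.612064.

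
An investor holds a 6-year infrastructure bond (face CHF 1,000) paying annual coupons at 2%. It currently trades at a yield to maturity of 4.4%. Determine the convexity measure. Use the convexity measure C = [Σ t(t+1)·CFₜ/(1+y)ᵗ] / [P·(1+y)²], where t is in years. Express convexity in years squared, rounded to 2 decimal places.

35.90

With y = 0.044:
  t   CF        PV=CF/(1+0.044)^t    t·PV        t(t+1)·PV
  1        20.00        19.1571        19.1571          38.3142
  2        20.00        18.3497        36.6994         110.0982
  3        20.00        17.5763        52.7290         210.9161
  4        20.00        16.8356        67.3423         336.7115
  5        20.00        16.1260        80.6302         483.7809
  6     1,020.00       787.7659     4,726.5954      33,086.1680
  Σ                    875.8106     4,983.1534      34,265.9889
P = 875.8106.
Convexity = Σ t(t+1)·PV / [P·(1+y)²] = 34,265.9889 / (875.8106 × 1.089936) = 35.89650.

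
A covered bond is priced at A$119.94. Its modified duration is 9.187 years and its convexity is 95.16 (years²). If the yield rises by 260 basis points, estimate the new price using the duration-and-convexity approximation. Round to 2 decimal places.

Duration effect: -D_mod·Δy = -9.187 × (+0.026) = -0.238862
Convexity effect: ½·C·(Δy)² = 0.5 × 95.16 × (0.026)² = +0.03216408
ΔP/P ≈ -0.238862 + 0.03216408 = -0.20669792
New price ≈ 119.94 × (1 - 0.20669792) = 95.1486514752.

A$95.15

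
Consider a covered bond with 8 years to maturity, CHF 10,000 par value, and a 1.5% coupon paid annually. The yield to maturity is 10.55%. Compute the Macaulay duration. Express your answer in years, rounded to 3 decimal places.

Periodic yield y = 0.1055. Discount each cash flow and weight by its year:
  t   CF        PV=CF/(1+0.1055)^t    t·PV
  1       150.00       135.6852       135.6852
  2       150.00       122.7365       245.4730
  3       150.00       111.0235       333.0706
  4       150.00       100.4283       401.7133
  5       150.00        90.8443       454.2213
  6       150.00        82.1748       493.0489
  7       150.00        74.3327       520.3290
  8    10,150.00     4,549.8394    36,398.7152
  Σ                  5,267.0648    38,982.2567
Price P = Σ PV = 5,267.0648.
Macaulay duration = Σ(t·PV) / P = 38,982.2567 / 5,267.0648 = 7.40113 years.

7.401 years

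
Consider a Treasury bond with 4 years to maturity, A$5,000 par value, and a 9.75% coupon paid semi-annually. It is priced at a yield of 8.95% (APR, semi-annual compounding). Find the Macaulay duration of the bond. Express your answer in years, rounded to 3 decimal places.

Periodic yield y = 0.04475. Discount each cash flow and weight by its period:
  t   CF        PV=CF/(1+0.04475)^t    t·PV
  1       243.75       233.3094       233.3094
  2       243.75       223.3160       446.6320
  3       243.75       213.7507       641.2520
  4       243.75       204.5950       818.3802
  5       243.75       195.8316       979.1579
  6       243.75       187.4435     1,124.6609
  7       243.75       179.4147     1,255.9027
  8     5,243.75     3,694.3917    29,555.1336
  Σ                  5,132.0526    35,054.4287
Price P = Σ PV = 5,132.0526.
Macaulay duration = Σ(t·PV) / P = 35,054.4287 / 5,132.0526 = 6.83049 half-year periods.
In years: 6.83049 / 2 = 3.41524 years.

3.415 years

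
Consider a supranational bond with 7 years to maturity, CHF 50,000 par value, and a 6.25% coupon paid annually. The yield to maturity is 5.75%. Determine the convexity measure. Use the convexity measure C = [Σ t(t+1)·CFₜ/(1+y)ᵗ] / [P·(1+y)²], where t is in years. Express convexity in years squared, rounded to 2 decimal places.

39.67

With y = 0.0575:
  t   CF        PV=CF/(1+0.0575)^t    t·PV        t(t+1)·PV
  1     3,125.00     2,955.0827     2,955.0827       5,910.1655
  2     3,125.00     2,794.4045     5,588.8090      16,766.4269
  3     3,125.00     2,642.4629     7,927.3886      31,709.5544
  4     3,125.00     2,498.7829     9,995.1314      49,975.6571
  5     3,125.00     2,362.9152    11,814.5761      70,887.4569
  6     3,125.00     2,234.4352    13,406.6112      93,846.2786
  7    53,125.00    35,919.9986   251,439.9900   2,011,519.9200
  Σ                 51,408.0820   303,127.5891   2,280,615.4595
P = 51,408.0820.
Convexity = Σ t(t+1)·PV / [P·(1+y)²] = 2,280,615.4595 / (51,408.0820 × 1.118306) = 39.66979.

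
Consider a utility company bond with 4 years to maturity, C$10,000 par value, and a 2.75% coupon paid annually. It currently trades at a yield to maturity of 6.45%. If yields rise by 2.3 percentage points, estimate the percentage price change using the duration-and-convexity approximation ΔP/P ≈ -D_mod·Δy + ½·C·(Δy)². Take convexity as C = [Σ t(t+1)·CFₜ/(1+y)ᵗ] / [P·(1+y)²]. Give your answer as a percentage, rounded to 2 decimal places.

With y = 0.0645:
  t   CF        PV=CF/(1+0.0645)^t    t·PV        t(t+1)·PV
  1       275.00       258.3372       258.3372         516.6745
  2       275.00       242.6841       485.3682       1,456.1047
  3       275.00       227.9794       683.9383       2,735.7534
  4    10,275.00     8,002.0114    32,008.0457     160,040.2286
  Σ                  8,731.0122    33,435.6896     164,748.7612
P = 8,731.0122; D_Mac = 3.82953 yrs; D_mod = 3.59749 yrs; C = 16.65199.
Duration effect: -3.59749 × (+0.023) = -0.082742
Convexity effect: 0.5 × 16.65199 × (0.023)² = +0.0044045
ΔP/P ≈ -0.082742 + 0.0044045 = -0.078338 = -7.8338%.

-7.83%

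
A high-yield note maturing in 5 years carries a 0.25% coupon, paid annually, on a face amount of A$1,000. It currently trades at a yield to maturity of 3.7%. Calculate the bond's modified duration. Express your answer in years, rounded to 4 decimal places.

Periodic yield y = 0.037. First find Macaulay duration:
  t   CF        PV=CF/(1+0.037)^t    t·PV
  1         2.50         2.4108         2.4108
  2         2.50         2.3248         4.6496
  3         2.50         2.2418         6.7255
  4         2.50         2.1618         8.6474
  5     1,002.50       835.9698     4,179.8491
  Σ                    845.1091     4,202.2824
P = 845.1091; Macaulay duration = 4,202.2824 / 845.1091 = 4.97247 years.
Modified duration = D_Mac / (1 + y) = 4.97247 / 1.037 = 4.79506 years.

4.7951 years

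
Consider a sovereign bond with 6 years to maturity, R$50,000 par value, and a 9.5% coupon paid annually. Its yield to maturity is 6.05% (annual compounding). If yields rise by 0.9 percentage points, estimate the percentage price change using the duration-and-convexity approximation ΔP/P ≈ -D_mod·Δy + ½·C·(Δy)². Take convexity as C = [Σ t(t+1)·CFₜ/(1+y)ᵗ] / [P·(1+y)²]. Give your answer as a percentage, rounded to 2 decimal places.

With y = 0.0605:
  t   CF        PV=CF/(1+0.0605)^t    t·PV        t(t+1)·PV
  1     4,750.00     4,479.0193     4,479.0193       8,958.0387
  2     4,750.00     4,223.4977     8,446.9954      25,340.9863
  3     4,750.00     3,982.5532    11,947.6597      47,790.6390
  4     4,750.00     3,755.3543    15,021.4172      75,107.0862
  5     4,750.00     3,541.1167    17,705.5837     106,233.5024
  6    54,750.00    38,487.5341   230,925.2044   1,616,476.4311
  Σ                 58,469.0754   288,525.8799   1,879,906.6837
P = 58,469.0754; D_Mac = 4.93467 yrs; D_mod = 4.65316 yrs; C = 28.58833.
Duration effect: -4.65316 × (+0.009) = -0.041878
Convexity effect: 0.5 × 28.58833 × (0.009)² = +0.0011578
ΔP/P ≈ -0.041878 + 0.0011578 = -0.040721 = -4.0721%.

-4.07%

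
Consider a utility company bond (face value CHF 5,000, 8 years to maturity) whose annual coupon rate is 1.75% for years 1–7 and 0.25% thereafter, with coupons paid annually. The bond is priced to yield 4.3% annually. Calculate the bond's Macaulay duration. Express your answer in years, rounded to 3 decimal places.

Periodic yield y = 0.043. Discount each cash flow and weight by its year:
  t   CF        PV=CF/(1+0.043)^t    t·PV
  1        87.50        83.8926        83.8926
  2        87.50        80.4340       160.8679
  3        87.50        77.1179       231.3537
  4        87.50        73.9385       295.7541
  5        87.50        70.8903       354.4513
  6        87.50        67.9676       407.8059
  7        87.50        65.1655       456.1587
  8     5,012.50     3,579.1502    28,633.2012
  Σ                  4,098.5566    30,623.4853
Price P = Σ PV = 4,098.5566.
Macaulay duration = Σ(t·PV) / P = 30,623.4853 / 4,098.5566 = 7.47177 years.

7.472 years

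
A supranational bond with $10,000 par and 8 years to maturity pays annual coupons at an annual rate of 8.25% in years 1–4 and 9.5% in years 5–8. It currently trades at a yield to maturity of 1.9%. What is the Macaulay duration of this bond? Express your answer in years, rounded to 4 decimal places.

Periodic yield y = 0.019. Discount each cash flow and weight by its year:
  t   CF        PV=CF/(1+0.019)^t    t·PV
  1       825.00       809.6173       809.6173
  2       825.00       794.5214     1,589.0427
  3       825.00       779.7069     2,339.1208
  4       825.00       765.1687     3,060.6749
  5       950.00       864.6746     4,323.3728
  6       950.00       848.5521     5,091.3125
  7       950.00       832.7302     5,829.1114
  8    10,950.00     9,419.3438    75,354.7501
  Σ                 15,114.3149    98,397.0026
Price P = Σ PV = 15,114.3149.
Macaulay duration = Σ(t·PV) / P = 98,397.0026 / 15,114.3149 = 6.51019 years.

6.5102 years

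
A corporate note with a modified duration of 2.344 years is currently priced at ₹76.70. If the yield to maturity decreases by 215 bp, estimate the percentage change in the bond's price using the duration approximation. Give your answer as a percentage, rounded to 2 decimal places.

Duration approximation: ΔP/P ≈ -D_mod · Δy = -2.344 × (-0.0215) = +0.050396.
As a percentage: +5.0396%.

+5.04%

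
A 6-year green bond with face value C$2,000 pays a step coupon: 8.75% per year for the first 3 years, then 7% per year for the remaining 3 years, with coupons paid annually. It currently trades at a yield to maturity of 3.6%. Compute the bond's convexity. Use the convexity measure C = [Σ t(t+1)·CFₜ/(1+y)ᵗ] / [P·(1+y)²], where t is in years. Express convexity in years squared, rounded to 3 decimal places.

With y = 0.036:
  t   CF        PV=CF/(1+0.036)^t    t·PV        t(t+1)·PV
  1       175.00       168.9189       168.9189         337.8378
  2       175.00       163.0491       326.0983         978.2949
  3       175.00       157.3833       472.1500       1,888.6002
  4       140.00       121.5315       486.1262       2,430.6309
  5       140.00       117.3084       586.5422       3,519.2532
  6     2,140.00     1,730.8333    10,384.9998      72,694.9984
  Σ                  2,459.0247    12,424.8354      81,849.6154
P = 2,459.0247.
Convexity = Σ t(t+1)·PV / [P·(1+y)²] = 81,849.6154 / (2,459.0247 × 1.073296) = 31.01232.

31.012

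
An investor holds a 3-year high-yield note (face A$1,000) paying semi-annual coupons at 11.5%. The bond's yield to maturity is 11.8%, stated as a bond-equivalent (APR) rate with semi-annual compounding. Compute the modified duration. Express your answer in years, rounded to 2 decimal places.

2.47 years

Periodic yield y = 0.059. First find Macaulay duration:
  t   CF        PV=CF/(1+0.059)^t    t·PV
  1        57.50        54.2965        54.2965
  2        57.50        51.2715       102.5430
  3        57.50        48.4150       145.2450
  4        57.50        45.7177       182.8706
  5        57.50        43.1706       215.8530
  6     1,057.50       749.7295     4,498.3772
  Σ                    992.6008     5,199.1853
P = 992.6008; Macaulay duration = 5,199.1853 / 992.6008 = 5.23794 half-year periods = 2.61897 years.
Modified duration = D_Mac / (1 + y) = 2.61897 / 1.059 = 2.47306 years.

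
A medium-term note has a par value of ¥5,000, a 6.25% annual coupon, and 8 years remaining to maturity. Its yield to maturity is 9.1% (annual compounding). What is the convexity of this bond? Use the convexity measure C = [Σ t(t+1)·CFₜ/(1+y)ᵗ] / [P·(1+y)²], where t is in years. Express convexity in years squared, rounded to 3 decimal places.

With y = 0.091:
  t   CF        PV=CF/(1+0.091)^t    t·PV        t(t+1)·PV
  1       312.50       286.4345       286.4345         572.8689
  2       312.50       262.5430       525.0861       1,575.2583
  3       312.50       240.6444       721.9332       2,887.7329
  4       312.50       220.5723       882.2893       4,411.4465
  5       312.50       202.1744     1,010.8722       6,065.2335
  6       312.50       185.3111     1,111.8668       7,783.0677
  7       312.50       169.8544     1,188.9807       9,511.8457
  8     5,312.50     2,646.6770    21,173.4158     190,560.7418
  Σ                  4,214.2112    26,900.8786     223,368.1952
P = 4,214.2112.
Convexity = Σ t(t+1)·PV / [P·(1+y)²] = 223,368.1952 / (4,214.2112 × 1.190281) = 44.53029.

44.530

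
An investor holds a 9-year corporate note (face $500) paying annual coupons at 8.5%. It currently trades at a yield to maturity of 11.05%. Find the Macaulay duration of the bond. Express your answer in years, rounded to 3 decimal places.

Periodic yield y = 0.1105. Discount each cash flow and weight by its year:
  t   CF        PV=CF/(1+0.1105)^t    t·PV
  1        42.50        38.2710        38.2710
  2        42.50        34.4629        68.9258
  3        42.50        31.0337        93.1010
  4        42.50        27.9457       111.7827
  5        42.50        25.1650       125.8248
  6        42.50        22.6609       135.9655
  7        42.50        20.4061       142.8424
  8        42.50        18.3756       147.0044
  9       542.50       211.2189     1,900.9697
  Σ                    429.5396     2,764.6873
Price P = Σ PV = 429.5396.
Macaulay duration = Σ(t·PV) / P = 2,764.6873 / 429.5396 = 6.43640 years.

6.436 years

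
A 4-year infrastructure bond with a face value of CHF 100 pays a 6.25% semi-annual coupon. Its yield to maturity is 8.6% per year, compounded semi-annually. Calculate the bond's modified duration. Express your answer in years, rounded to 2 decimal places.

3.43 years

Periodic yield y = 0.043. First find Macaulay duration:
  t   CF        PV=CF/(1+0.043)^t    t·PV
  1        3.125         2.9962         2.9962
  2        3.125         2.8726         5.7453
  3        3.125         2.7542         8.2626
  4        3.125         2.6407        10.5626
  5        3.125         2.5318        12.6590
  6        3.125         2.4274        14.5645
  7        3.125         2.3273        16.2914
  8      103.125        73.6359       589.0871
  Σ                     92.1861       660.1686
P = 92.1861; Macaulay duration = 660.1686 / 92.1861 = 7.16126 half-year periods = 3.58063 years.
Modified duration = D_Mac / (1 + y) = 3.58063 / 1.043 = 3.43301 years.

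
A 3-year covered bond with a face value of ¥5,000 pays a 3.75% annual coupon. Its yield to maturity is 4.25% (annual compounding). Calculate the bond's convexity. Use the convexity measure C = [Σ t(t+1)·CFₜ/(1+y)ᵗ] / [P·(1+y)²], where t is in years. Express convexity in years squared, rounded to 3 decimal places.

10.513

With y = 0.0425:
  t   CF        PV=CF/(1+0.0425)^t    t·PV        t(t+1)·PV
  1       187.50       179.8561       179.8561         359.7122
  2       187.50       172.5239       345.0477       1,035.1431
  3     5,187.50     4,578.5706    13,735.7119      54,942.8476
  Σ                  4,930.9506    14,260.6157      56,337.7030
P = 4,930.9506.
Convexity = Σ t(t+1)·PV / [P·(1+y)²] = 56,337.7030 / (4,930.9506 × 1.086806) = 10.51275.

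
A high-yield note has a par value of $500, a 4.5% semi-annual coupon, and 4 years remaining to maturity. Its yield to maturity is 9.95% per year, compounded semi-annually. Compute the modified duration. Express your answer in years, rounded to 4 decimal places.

3.4944 years

Periodic yield y = 0.04975. First find Macaulay duration:
  t   CF        PV=CF/(1+0.04975)^t    t·PV
  1        11.25        10.7168        10.7168
  2        11.25        10.2089        20.4179
  3        11.25         9.7251        29.1754
  4        11.25         9.2642        37.0569
  5        11.25         8.8252        44.1259
  6        11.25         8.4069        50.4416
  7        11.25         8.0085        56.0595
  8       511.25       346.6939     2,773.5515
  Σ                    411.8497     3,021.5454
P = 411.8497; Macaulay duration = 3,021.5454 / 411.8497 = 7.33653 half-year periods = 3.66826 years.
Modified duration = D_Mac / (1 + y) = 3.66826 / 1.04975 = 3.49442 years.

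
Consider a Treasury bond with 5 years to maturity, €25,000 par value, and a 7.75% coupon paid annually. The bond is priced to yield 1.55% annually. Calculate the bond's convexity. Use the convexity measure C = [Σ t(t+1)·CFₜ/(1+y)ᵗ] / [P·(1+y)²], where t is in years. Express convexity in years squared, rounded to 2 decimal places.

With y = 0.0155:
  t   CF        PV=CF/(1+0.0155)^t    t·PV        t(t+1)·PV
  1     1,937.50     1,907.9271     1,907.9271       3,815.8543
  2     1,937.50     1,878.8056     3,757.6113      11,272.8339
  3     1,937.50     1,850.1286     5,550.3859      22,201.5438
  4     1,937.50     1,821.8894     7,287.5575      36,437.7873
  5    26,937.50    24,943.5147   124,717.5736     748,305.4418
  Σ                 32,402.2655   143,221.0554     822,033.4610
P = 32,402.2655.
Convexity = Σ t(t+1)·PV / [P·(1+y)²] = 822,033.4610 / (32,402.2655 × 1.031240) = 24.60109.

24.60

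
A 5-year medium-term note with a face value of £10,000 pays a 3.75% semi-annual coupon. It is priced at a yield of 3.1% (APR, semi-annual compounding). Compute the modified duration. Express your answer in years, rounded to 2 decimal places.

Periodic yield y = 0.0155. First find Macaulay duration:
  t   CF        PV=CF/(1+0.0155)^t    t·PV
  1       187.50       184.6381       184.6381
  2       187.50       181.8199       363.6398
  3       187.50       179.0447       537.1341
  4       187.50       176.3119       705.2475
  5       187.50       173.6208       868.1038
  6       187.50       170.9707     1,025.8242
  7       187.50       168.3611     1,178.5278
  8       187.50       165.7913     1,326.3307
  9       187.50       163.2608     1,469.3472
  10   10,187.50     8,735.1093    87,351.0932
  Σ                 10,298.9286    95,009.8864
P = 10,298.9286; Macaulay duration = 95,009.8864 / 10,298.9286 = 9.22522 half-year periods = 4.61261 years.
Modified duration = D_Mac / (1 + y) = 4.61261 / 1.0155 = 4.54221 years.

4.54 years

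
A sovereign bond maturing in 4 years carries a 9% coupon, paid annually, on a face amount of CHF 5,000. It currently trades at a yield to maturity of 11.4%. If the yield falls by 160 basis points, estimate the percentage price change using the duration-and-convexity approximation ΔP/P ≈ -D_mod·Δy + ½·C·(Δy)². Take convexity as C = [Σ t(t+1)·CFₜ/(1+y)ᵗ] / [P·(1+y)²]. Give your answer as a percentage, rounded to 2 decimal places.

+5.22%

With y = 0.114:
  t   CF        PV=CF/(1+0.114)^t    t·PV        t(t+1)·PV
  1       450.00       403.9497       403.9497         807.8995
  2       450.00       362.6120       725.2239       2,175.6718
  3       450.00       325.5045       976.5134       3,906.0535
  4     5,450.00     3,538.7977    14,155.1909      70,775.9544
  Σ                  4,630.8639    16,260.8779      77,665.5792
P = 4,630.8639; D_Mac = 3.51141 yrs; D_mod = 3.15208 yrs; C = 13.51438.
Duration effect: -3.15208 × (-0.016) = +0.050433
Convexity effect: 0.5 × 13.51438 × (-0.016)² = +0.0017298
ΔP/P ≈ +0.050433 + 0.0017298 = +0.052163 = +5.2163%.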